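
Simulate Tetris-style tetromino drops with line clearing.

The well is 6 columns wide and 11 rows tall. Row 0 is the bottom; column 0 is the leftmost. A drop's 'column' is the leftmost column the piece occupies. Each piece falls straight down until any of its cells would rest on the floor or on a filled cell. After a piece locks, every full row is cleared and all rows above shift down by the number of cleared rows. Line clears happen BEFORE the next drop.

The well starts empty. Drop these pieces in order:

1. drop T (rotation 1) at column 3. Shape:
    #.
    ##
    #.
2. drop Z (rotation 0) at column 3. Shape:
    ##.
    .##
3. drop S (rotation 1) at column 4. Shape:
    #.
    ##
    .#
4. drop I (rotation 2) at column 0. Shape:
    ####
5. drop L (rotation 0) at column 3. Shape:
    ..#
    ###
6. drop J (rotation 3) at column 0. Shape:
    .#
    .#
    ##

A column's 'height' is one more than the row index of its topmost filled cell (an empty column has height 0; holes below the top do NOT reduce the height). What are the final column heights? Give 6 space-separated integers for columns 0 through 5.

Drop 1: T rot1 at col 3 lands with bottom-row=0; cleared 0 line(s) (total 0); column heights now [0 0 0 3 2 0], max=3
Drop 2: Z rot0 at col 3 lands with bottom-row=2; cleared 0 line(s) (total 0); column heights now [0 0 0 4 4 3], max=4
Drop 3: S rot1 at col 4 lands with bottom-row=3; cleared 0 line(s) (total 0); column heights now [0 0 0 4 6 5], max=6
Drop 4: I rot2 at col 0 lands with bottom-row=4; cleared 1 line(s) (total 1); column heights now [0 0 0 4 5 4], max=5
Drop 5: L rot0 at col 3 lands with bottom-row=5; cleared 0 line(s) (total 1); column heights now [0 0 0 6 6 7], max=7
Drop 6: J rot3 at col 0 lands with bottom-row=0; cleared 0 line(s) (total 1); column heights now [1 3 0 6 6 7], max=7

Answer: 1 3 0 6 6 7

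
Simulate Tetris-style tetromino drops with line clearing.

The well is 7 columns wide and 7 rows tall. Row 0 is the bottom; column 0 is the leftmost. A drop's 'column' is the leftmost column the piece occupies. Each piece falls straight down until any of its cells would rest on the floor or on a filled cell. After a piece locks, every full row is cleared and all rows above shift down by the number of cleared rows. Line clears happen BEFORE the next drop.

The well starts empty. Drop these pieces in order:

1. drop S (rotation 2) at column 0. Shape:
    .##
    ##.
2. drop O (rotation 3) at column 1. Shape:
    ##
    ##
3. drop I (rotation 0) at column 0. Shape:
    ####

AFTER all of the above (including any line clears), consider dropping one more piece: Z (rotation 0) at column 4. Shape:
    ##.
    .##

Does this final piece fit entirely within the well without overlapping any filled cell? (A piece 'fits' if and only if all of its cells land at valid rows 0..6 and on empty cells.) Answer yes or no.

Drop 1: S rot2 at col 0 lands with bottom-row=0; cleared 0 line(s) (total 0); column heights now [1 2 2 0 0 0 0], max=2
Drop 2: O rot3 at col 1 lands with bottom-row=2; cleared 0 line(s) (total 0); column heights now [1 4 4 0 0 0 0], max=4
Drop 3: I rot0 at col 0 lands with bottom-row=4; cleared 0 line(s) (total 0); column heights now [5 5 5 5 0 0 0], max=5
Test piece Z rot0 at col 4 (width 3): heights before test = [5 5 5 5 0 0 0]; fits = True

Answer: yes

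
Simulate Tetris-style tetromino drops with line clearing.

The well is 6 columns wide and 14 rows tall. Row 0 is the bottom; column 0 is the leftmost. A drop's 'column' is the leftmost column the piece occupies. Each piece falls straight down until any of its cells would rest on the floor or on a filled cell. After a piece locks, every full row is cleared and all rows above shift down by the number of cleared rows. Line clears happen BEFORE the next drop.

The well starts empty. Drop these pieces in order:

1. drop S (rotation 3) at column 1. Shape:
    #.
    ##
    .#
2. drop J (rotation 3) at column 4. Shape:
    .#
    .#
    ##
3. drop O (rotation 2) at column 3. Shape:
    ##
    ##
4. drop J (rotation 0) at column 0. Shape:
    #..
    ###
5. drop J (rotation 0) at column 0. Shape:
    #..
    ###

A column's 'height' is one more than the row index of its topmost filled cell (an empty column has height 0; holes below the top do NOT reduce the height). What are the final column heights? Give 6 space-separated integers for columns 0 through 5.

Answer: 7 6 6 3 3 3

Derivation:
Drop 1: S rot3 at col 1 lands with bottom-row=0; cleared 0 line(s) (total 0); column heights now [0 3 2 0 0 0], max=3
Drop 2: J rot3 at col 4 lands with bottom-row=0; cleared 0 line(s) (total 0); column heights now [0 3 2 0 1 3], max=3
Drop 3: O rot2 at col 3 lands with bottom-row=1; cleared 0 line(s) (total 0); column heights now [0 3 2 3 3 3], max=3
Drop 4: J rot0 at col 0 lands with bottom-row=3; cleared 0 line(s) (total 0); column heights now [5 4 4 3 3 3], max=5
Drop 5: J rot0 at col 0 lands with bottom-row=5; cleared 0 line(s) (total 0); column heights now [7 6 6 3 3 3], max=7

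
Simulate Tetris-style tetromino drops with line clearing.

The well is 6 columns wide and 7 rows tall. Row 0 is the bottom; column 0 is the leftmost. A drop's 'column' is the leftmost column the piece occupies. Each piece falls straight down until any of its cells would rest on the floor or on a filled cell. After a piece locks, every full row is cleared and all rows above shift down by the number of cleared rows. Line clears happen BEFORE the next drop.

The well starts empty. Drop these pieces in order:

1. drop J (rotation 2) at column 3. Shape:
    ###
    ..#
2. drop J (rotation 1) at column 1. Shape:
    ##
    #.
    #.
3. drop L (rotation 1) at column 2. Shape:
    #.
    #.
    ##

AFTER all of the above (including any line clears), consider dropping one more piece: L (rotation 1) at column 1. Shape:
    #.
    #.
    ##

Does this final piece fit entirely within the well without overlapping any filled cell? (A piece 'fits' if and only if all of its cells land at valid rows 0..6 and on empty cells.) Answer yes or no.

Drop 1: J rot2 at col 3 lands with bottom-row=0; cleared 0 line(s) (total 0); column heights now [0 0 0 2 2 2], max=2
Drop 2: J rot1 at col 1 lands with bottom-row=0; cleared 0 line(s) (total 0); column heights now [0 3 3 2 2 2], max=3
Drop 3: L rot1 at col 2 lands with bottom-row=3; cleared 0 line(s) (total 0); column heights now [0 3 6 4 2 2], max=6
Test piece L rot1 at col 1 (width 2): heights before test = [0 3 6 4 2 2]; fits = False

Answer: no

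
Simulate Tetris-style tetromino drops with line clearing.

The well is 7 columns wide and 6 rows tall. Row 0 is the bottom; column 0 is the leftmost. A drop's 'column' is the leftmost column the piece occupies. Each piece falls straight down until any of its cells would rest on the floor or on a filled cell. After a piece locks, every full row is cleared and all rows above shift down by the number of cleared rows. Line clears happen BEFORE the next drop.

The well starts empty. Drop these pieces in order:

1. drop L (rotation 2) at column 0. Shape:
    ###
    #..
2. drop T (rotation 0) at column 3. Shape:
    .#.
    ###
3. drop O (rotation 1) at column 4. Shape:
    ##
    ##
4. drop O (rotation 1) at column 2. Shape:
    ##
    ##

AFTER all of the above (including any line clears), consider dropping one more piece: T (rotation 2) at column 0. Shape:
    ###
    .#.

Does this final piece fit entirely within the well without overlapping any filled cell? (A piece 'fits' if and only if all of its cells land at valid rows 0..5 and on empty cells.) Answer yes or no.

Drop 1: L rot2 at col 0 lands with bottom-row=0; cleared 0 line(s) (total 0); column heights now [2 2 2 0 0 0 0], max=2
Drop 2: T rot0 at col 3 lands with bottom-row=0; cleared 0 line(s) (total 0); column heights now [2 2 2 1 2 1 0], max=2
Drop 3: O rot1 at col 4 lands with bottom-row=2; cleared 0 line(s) (total 0); column heights now [2 2 2 1 4 4 0], max=4
Drop 4: O rot1 at col 2 lands with bottom-row=2; cleared 0 line(s) (total 0); column heights now [2 2 4 4 4 4 0], max=4
Test piece T rot2 at col 0 (width 3): heights before test = [2 2 4 4 4 4 0]; fits = True

Answer: yes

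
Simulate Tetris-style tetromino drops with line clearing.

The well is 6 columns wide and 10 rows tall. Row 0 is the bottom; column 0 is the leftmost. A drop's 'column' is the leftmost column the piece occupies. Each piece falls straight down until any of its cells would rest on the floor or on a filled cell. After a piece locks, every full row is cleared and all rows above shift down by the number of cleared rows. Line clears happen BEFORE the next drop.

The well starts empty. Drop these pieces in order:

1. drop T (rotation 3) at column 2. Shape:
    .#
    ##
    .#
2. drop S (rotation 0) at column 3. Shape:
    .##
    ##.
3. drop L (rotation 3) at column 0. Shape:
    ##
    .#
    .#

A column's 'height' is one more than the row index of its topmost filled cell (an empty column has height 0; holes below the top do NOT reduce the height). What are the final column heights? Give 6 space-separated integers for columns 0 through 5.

Answer: 3 3 2 4 5 5

Derivation:
Drop 1: T rot3 at col 2 lands with bottom-row=0; cleared 0 line(s) (total 0); column heights now [0 0 2 3 0 0], max=3
Drop 2: S rot0 at col 3 lands with bottom-row=3; cleared 0 line(s) (total 0); column heights now [0 0 2 4 5 5], max=5
Drop 3: L rot3 at col 0 lands with bottom-row=0; cleared 0 line(s) (total 0); column heights now [3 3 2 4 5 5], max=5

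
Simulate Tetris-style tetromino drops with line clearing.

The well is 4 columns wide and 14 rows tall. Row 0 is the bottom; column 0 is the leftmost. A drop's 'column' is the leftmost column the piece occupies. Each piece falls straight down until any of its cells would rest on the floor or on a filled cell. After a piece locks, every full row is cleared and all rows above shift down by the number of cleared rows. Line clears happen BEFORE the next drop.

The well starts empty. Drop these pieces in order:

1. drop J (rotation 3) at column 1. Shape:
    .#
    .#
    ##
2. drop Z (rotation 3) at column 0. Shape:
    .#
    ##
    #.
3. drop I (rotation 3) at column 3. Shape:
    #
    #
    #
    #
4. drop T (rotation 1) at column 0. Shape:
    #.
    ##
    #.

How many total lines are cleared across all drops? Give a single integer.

Drop 1: J rot3 at col 1 lands with bottom-row=0; cleared 0 line(s) (total 0); column heights now [0 1 3 0], max=3
Drop 2: Z rot3 at col 0 lands with bottom-row=0; cleared 0 line(s) (total 0); column heights now [2 3 3 0], max=3
Drop 3: I rot3 at col 3 lands with bottom-row=0; cleared 2 line(s) (total 2); column heights now [0 1 1 2], max=2
Drop 4: T rot1 at col 0 lands with bottom-row=0; cleared 1 line(s) (total 3); column heights now [2 1 0 1], max=2

Answer: 3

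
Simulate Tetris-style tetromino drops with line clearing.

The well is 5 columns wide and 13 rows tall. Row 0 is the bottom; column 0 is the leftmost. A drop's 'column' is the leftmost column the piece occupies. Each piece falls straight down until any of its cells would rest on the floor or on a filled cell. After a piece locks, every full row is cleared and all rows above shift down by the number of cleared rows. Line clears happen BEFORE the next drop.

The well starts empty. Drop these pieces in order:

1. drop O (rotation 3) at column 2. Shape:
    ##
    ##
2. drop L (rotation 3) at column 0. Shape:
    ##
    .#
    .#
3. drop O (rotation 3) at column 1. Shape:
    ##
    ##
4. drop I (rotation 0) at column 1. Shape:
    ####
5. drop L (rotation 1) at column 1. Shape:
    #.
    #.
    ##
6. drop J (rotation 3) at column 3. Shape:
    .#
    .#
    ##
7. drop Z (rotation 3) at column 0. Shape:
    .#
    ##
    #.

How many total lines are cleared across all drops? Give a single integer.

Drop 1: O rot3 at col 2 lands with bottom-row=0; cleared 0 line(s) (total 0); column heights now [0 0 2 2 0], max=2
Drop 2: L rot3 at col 0 lands with bottom-row=0; cleared 0 line(s) (total 0); column heights now [3 3 2 2 0], max=3
Drop 3: O rot3 at col 1 lands with bottom-row=3; cleared 0 line(s) (total 0); column heights now [3 5 5 2 0], max=5
Drop 4: I rot0 at col 1 lands with bottom-row=5; cleared 0 line(s) (total 0); column heights now [3 6 6 6 6], max=6
Drop 5: L rot1 at col 1 lands with bottom-row=6; cleared 0 line(s) (total 0); column heights now [3 9 7 6 6], max=9
Drop 6: J rot3 at col 3 lands with bottom-row=6; cleared 0 line(s) (total 0); column heights now [3 9 7 7 9], max=9
Drop 7: Z rot3 at col 0 lands with bottom-row=8; cleared 0 line(s) (total 0); column heights now [10 11 7 7 9], max=11

Answer: 0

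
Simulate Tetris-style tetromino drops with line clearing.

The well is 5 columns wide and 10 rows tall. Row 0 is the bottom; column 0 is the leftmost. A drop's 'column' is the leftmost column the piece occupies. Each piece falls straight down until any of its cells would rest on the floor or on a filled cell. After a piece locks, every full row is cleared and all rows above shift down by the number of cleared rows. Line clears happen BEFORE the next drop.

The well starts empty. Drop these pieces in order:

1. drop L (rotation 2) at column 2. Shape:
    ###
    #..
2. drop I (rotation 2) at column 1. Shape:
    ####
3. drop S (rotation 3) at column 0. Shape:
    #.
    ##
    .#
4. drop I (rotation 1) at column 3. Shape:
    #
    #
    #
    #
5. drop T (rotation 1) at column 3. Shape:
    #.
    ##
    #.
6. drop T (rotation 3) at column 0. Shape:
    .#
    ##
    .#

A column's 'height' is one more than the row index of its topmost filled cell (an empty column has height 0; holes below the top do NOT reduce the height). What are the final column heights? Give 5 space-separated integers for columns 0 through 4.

Drop 1: L rot2 at col 2 lands with bottom-row=0; cleared 0 line(s) (total 0); column heights now [0 0 2 2 2], max=2
Drop 2: I rot2 at col 1 lands with bottom-row=2; cleared 0 line(s) (total 0); column heights now [0 3 3 3 3], max=3
Drop 3: S rot3 at col 0 lands with bottom-row=3; cleared 0 line(s) (total 0); column heights now [6 5 3 3 3], max=6
Drop 4: I rot1 at col 3 lands with bottom-row=3; cleared 0 line(s) (total 0); column heights now [6 5 3 7 3], max=7
Drop 5: T rot1 at col 3 lands with bottom-row=7; cleared 0 line(s) (total 0); column heights now [6 5 3 10 9], max=10
Drop 6: T rot3 at col 0 lands with bottom-row=5; cleared 0 line(s) (total 0); column heights now [7 8 3 10 9], max=10

Answer: 7 8 3 10 9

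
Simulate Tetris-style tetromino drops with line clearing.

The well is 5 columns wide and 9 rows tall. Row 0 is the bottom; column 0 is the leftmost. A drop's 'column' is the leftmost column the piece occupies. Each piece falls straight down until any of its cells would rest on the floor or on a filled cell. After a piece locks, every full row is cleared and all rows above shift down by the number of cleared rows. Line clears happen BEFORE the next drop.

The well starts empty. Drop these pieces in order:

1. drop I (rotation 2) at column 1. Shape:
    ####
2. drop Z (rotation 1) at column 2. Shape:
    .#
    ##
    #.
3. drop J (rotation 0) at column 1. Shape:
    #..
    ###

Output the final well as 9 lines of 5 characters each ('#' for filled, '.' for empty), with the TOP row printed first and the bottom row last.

Drop 1: I rot2 at col 1 lands with bottom-row=0; cleared 0 line(s) (total 0); column heights now [0 1 1 1 1], max=1
Drop 2: Z rot1 at col 2 lands with bottom-row=1; cleared 0 line(s) (total 0); column heights now [0 1 3 4 1], max=4
Drop 3: J rot0 at col 1 lands with bottom-row=4; cleared 0 line(s) (total 0); column heights now [0 6 5 5 1], max=6

Answer: .....
.....
.....
.#...
.###.
...#.
..##.
..#..
.####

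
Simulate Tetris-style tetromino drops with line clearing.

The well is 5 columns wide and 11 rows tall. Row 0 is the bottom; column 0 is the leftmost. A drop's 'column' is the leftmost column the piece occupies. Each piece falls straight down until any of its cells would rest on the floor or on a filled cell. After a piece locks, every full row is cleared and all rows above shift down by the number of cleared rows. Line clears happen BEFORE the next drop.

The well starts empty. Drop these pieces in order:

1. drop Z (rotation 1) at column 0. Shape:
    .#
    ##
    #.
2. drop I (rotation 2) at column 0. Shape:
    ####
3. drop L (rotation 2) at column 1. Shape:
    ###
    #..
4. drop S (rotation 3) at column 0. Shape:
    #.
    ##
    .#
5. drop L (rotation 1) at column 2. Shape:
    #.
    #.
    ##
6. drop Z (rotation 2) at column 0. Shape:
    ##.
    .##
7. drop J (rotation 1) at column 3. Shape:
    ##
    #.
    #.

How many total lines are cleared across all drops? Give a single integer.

Drop 1: Z rot1 at col 0 lands with bottom-row=0; cleared 0 line(s) (total 0); column heights now [2 3 0 0 0], max=3
Drop 2: I rot2 at col 0 lands with bottom-row=3; cleared 0 line(s) (total 0); column heights now [4 4 4 4 0], max=4
Drop 3: L rot2 at col 1 lands with bottom-row=4; cleared 0 line(s) (total 0); column heights now [4 6 6 6 0], max=6
Drop 4: S rot3 at col 0 lands with bottom-row=6; cleared 0 line(s) (total 0); column heights now [9 8 6 6 0], max=9
Drop 5: L rot1 at col 2 lands with bottom-row=6; cleared 0 line(s) (total 0); column heights now [9 8 9 7 0], max=9
Drop 6: Z rot2 at col 0 lands with bottom-row=9; cleared 0 line(s) (total 0); column heights now [11 11 10 7 0], max=11
Drop 7: J rot1 at col 3 lands with bottom-row=7; cleared 0 line(s) (total 0); column heights now [11 11 10 10 10], max=11

Answer: 0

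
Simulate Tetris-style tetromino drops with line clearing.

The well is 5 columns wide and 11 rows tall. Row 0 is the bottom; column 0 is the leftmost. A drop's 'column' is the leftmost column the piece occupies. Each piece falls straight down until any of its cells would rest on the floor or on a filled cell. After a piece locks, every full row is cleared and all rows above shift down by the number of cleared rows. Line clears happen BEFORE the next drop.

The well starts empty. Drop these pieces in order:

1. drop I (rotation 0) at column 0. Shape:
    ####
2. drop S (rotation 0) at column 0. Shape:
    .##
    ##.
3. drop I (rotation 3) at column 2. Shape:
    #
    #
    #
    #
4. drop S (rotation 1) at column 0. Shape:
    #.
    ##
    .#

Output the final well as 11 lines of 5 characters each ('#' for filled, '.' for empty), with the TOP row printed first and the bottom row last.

Answer: .....
.....
.....
.....
..#..
#.#..
###..
.##..
.##..
##...
####.

Derivation:
Drop 1: I rot0 at col 0 lands with bottom-row=0; cleared 0 line(s) (total 0); column heights now [1 1 1 1 0], max=1
Drop 2: S rot0 at col 0 lands with bottom-row=1; cleared 0 line(s) (total 0); column heights now [2 3 3 1 0], max=3
Drop 3: I rot3 at col 2 lands with bottom-row=3; cleared 0 line(s) (total 0); column heights now [2 3 7 1 0], max=7
Drop 4: S rot1 at col 0 lands with bottom-row=3; cleared 0 line(s) (total 0); column heights now [6 5 7 1 0], max=7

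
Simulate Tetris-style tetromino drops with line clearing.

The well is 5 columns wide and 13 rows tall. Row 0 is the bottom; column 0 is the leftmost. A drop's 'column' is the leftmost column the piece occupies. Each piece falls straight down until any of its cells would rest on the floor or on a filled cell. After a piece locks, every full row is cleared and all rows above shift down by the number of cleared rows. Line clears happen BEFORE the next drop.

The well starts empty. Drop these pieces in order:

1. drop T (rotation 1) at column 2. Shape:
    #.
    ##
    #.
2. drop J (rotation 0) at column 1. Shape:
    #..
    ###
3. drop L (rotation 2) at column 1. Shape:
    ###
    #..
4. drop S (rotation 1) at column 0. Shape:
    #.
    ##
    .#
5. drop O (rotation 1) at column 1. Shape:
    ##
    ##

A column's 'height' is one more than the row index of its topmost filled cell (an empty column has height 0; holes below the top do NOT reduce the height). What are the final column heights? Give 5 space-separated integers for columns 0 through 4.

Answer: 10 11 11 7 0

Derivation:
Drop 1: T rot1 at col 2 lands with bottom-row=0; cleared 0 line(s) (total 0); column heights now [0 0 3 2 0], max=3
Drop 2: J rot0 at col 1 lands with bottom-row=3; cleared 0 line(s) (total 0); column heights now [0 5 4 4 0], max=5
Drop 3: L rot2 at col 1 lands with bottom-row=5; cleared 0 line(s) (total 0); column heights now [0 7 7 7 0], max=7
Drop 4: S rot1 at col 0 lands with bottom-row=7; cleared 0 line(s) (total 0); column heights now [10 9 7 7 0], max=10
Drop 5: O rot1 at col 1 lands with bottom-row=9; cleared 0 line(s) (total 0); column heights now [10 11 11 7 0], max=11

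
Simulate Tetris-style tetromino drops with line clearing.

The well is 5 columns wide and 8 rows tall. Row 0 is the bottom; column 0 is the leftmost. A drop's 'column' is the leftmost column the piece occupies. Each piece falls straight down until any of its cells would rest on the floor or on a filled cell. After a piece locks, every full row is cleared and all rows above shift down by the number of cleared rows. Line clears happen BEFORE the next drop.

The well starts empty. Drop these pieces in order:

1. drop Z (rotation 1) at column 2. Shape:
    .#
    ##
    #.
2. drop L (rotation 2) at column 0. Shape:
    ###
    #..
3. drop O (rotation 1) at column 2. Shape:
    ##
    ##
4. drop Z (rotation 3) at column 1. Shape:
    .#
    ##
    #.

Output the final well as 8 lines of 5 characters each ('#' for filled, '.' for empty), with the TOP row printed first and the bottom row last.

Answer: .....
..#..
.##..
.###.
..##.
####.
#.##.
..#..

Derivation:
Drop 1: Z rot1 at col 2 lands with bottom-row=0; cleared 0 line(s) (total 0); column heights now [0 0 2 3 0], max=3
Drop 2: L rot2 at col 0 lands with bottom-row=1; cleared 0 line(s) (total 0); column heights now [3 3 3 3 0], max=3
Drop 3: O rot1 at col 2 lands with bottom-row=3; cleared 0 line(s) (total 0); column heights now [3 3 5 5 0], max=5
Drop 4: Z rot3 at col 1 lands with bottom-row=4; cleared 0 line(s) (total 0); column heights now [3 6 7 5 0], max=7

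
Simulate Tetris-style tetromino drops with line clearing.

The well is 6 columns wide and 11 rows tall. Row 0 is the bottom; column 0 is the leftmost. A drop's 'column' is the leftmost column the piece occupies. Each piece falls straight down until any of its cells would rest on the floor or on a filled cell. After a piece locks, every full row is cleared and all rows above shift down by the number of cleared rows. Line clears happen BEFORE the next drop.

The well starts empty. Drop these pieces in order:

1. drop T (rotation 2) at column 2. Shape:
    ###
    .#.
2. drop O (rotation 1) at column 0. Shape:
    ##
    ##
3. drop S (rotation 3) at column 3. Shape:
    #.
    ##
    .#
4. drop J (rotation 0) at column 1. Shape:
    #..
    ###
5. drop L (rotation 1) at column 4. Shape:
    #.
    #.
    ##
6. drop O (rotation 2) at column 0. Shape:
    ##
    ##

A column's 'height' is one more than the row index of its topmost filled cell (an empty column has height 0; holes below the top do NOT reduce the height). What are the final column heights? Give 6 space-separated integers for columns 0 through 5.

Answer: 9 9 6 6 7 5

Derivation:
Drop 1: T rot2 at col 2 lands with bottom-row=0; cleared 0 line(s) (total 0); column heights now [0 0 2 2 2 0], max=2
Drop 2: O rot1 at col 0 lands with bottom-row=0; cleared 0 line(s) (total 0); column heights now [2 2 2 2 2 0], max=2
Drop 3: S rot3 at col 3 lands with bottom-row=2; cleared 0 line(s) (total 0); column heights now [2 2 2 5 4 0], max=5
Drop 4: J rot0 at col 1 lands with bottom-row=5; cleared 0 line(s) (total 0); column heights now [2 7 6 6 4 0], max=7
Drop 5: L rot1 at col 4 lands with bottom-row=4; cleared 0 line(s) (total 0); column heights now [2 7 6 6 7 5], max=7
Drop 6: O rot2 at col 0 lands with bottom-row=7; cleared 0 line(s) (total 0); column heights now [9 9 6 6 7 5], max=9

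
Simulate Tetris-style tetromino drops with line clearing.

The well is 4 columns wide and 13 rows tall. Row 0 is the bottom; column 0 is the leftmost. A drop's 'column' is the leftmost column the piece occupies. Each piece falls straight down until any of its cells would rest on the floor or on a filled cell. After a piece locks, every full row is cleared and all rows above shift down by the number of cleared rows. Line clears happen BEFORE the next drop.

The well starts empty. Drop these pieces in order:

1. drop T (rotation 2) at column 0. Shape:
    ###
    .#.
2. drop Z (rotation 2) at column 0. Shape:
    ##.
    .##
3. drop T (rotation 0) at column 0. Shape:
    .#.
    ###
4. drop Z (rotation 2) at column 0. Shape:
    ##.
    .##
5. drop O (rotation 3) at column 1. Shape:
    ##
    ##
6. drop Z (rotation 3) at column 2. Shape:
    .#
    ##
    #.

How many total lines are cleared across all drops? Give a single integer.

Drop 1: T rot2 at col 0 lands with bottom-row=0; cleared 0 line(s) (total 0); column heights now [2 2 2 0], max=2
Drop 2: Z rot2 at col 0 lands with bottom-row=2; cleared 0 line(s) (total 0); column heights now [4 4 3 0], max=4
Drop 3: T rot0 at col 0 lands with bottom-row=4; cleared 0 line(s) (total 0); column heights now [5 6 5 0], max=6
Drop 4: Z rot2 at col 0 lands with bottom-row=6; cleared 0 line(s) (total 0); column heights now [8 8 7 0], max=8
Drop 5: O rot3 at col 1 lands with bottom-row=8; cleared 0 line(s) (total 0); column heights now [8 10 10 0], max=10
Drop 6: Z rot3 at col 2 lands with bottom-row=10; cleared 0 line(s) (total 0); column heights now [8 10 12 13], max=13

Answer: 0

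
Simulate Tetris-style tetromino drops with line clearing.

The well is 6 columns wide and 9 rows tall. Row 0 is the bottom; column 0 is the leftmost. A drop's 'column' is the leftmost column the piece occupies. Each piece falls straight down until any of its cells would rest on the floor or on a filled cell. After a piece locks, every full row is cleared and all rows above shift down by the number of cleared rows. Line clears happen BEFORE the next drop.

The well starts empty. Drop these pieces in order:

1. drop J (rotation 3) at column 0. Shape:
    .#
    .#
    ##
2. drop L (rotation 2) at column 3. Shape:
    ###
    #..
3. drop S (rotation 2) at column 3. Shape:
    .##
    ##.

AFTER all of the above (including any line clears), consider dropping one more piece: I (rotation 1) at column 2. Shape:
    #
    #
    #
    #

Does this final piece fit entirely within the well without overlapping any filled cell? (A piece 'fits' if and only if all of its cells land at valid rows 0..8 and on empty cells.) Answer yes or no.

Drop 1: J rot3 at col 0 lands with bottom-row=0; cleared 0 line(s) (total 0); column heights now [1 3 0 0 0 0], max=3
Drop 2: L rot2 at col 3 lands with bottom-row=0; cleared 0 line(s) (total 0); column heights now [1 3 0 2 2 2], max=3
Drop 3: S rot2 at col 3 lands with bottom-row=2; cleared 0 line(s) (total 0); column heights now [1 3 0 3 4 4], max=4
Test piece I rot1 at col 2 (width 1): heights before test = [1 3 0 3 4 4]; fits = True

Answer: yes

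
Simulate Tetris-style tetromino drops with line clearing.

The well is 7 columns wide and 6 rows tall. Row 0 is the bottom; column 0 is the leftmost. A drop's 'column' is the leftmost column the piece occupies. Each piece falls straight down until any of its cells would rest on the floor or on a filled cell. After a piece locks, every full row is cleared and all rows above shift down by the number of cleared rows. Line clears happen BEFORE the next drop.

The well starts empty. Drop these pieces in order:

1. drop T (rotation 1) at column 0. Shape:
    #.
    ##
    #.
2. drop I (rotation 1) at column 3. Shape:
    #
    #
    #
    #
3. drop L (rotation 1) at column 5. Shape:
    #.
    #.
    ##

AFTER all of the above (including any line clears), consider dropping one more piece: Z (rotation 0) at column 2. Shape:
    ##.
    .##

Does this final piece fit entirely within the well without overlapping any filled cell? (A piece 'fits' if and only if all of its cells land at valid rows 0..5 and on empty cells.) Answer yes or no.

Answer: yes

Derivation:
Drop 1: T rot1 at col 0 lands with bottom-row=0; cleared 0 line(s) (total 0); column heights now [3 2 0 0 0 0 0], max=3
Drop 2: I rot1 at col 3 lands with bottom-row=0; cleared 0 line(s) (total 0); column heights now [3 2 0 4 0 0 0], max=4
Drop 3: L rot1 at col 5 lands with bottom-row=0; cleared 0 line(s) (total 0); column heights now [3 2 0 4 0 3 1], max=4
Test piece Z rot0 at col 2 (width 3): heights before test = [3 2 0 4 0 3 1]; fits = True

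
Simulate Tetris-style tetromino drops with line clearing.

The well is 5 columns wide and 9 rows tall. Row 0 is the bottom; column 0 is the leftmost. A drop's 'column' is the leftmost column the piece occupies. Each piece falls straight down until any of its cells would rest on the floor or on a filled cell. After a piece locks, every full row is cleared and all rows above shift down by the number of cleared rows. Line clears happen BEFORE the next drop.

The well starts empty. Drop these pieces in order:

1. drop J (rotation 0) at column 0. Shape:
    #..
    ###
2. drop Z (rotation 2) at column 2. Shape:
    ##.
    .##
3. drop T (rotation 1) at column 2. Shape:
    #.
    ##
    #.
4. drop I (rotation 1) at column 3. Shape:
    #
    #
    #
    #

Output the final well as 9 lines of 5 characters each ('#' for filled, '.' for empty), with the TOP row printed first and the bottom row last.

Answer: .....
.....
...#.
...#.
...#.
..##.
..##.
..#..
#.##.

Derivation:
Drop 1: J rot0 at col 0 lands with bottom-row=0; cleared 0 line(s) (total 0); column heights now [2 1 1 0 0], max=2
Drop 2: Z rot2 at col 2 lands with bottom-row=0; cleared 1 line(s) (total 1); column heights now [1 0 1 1 0], max=1
Drop 3: T rot1 at col 2 lands with bottom-row=1; cleared 0 line(s) (total 1); column heights now [1 0 4 3 0], max=4
Drop 4: I rot1 at col 3 lands with bottom-row=3; cleared 0 line(s) (total 1); column heights now [1 0 4 7 0], max=7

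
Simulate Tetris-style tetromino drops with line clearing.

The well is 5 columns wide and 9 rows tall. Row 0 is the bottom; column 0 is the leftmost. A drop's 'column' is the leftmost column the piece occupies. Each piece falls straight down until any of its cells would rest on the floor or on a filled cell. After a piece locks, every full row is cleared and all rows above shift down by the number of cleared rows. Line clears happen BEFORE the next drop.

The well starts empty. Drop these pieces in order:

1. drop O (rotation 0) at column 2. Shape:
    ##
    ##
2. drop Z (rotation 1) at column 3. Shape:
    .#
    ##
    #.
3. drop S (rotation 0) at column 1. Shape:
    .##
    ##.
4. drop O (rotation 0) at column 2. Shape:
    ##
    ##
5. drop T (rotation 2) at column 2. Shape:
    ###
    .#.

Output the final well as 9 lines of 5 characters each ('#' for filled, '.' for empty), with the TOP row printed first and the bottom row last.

Drop 1: O rot0 at col 2 lands with bottom-row=0; cleared 0 line(s) (total 0); column heights now [0 0 2 2 0], max=2
Drop 2: Z rot1 at col 3 lands with bottom-row=2; cleared 0 line(s) (total 0); column heights now [0 0 2 4 5], max=5
Drop 3: S rot0 at col 1 lands with bottom-row=3; cleared 0 line(s) (total 0); column heights now [0 4 5 5 5], max=5
Drop 4: O rot0 at col 2 lands with bottom-row=5; cleared 0 line(s) (total 0); column heights now [0 4 7 7 5], max=7
Drop 5: T rot2 at col 2 lands with bottom-row=7; cleared 0 line(s) (total 0); column heights now [0 4 9 9 9], max=9

Answer: ..###
...#.
..##.
..##.
..###
.####
...#.
..##.
..##.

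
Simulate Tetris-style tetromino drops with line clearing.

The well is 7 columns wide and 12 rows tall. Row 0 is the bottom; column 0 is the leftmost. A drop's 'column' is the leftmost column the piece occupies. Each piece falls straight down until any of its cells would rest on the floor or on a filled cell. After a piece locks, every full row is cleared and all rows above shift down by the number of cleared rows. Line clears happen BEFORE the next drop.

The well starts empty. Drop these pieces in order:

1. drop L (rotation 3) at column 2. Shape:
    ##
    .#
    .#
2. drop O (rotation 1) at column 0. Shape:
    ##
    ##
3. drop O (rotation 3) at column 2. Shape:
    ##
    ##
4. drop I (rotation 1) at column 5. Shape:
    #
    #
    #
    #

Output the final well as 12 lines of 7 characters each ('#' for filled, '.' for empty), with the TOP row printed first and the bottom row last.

Answer: .......
.......
.......
.......
.......
.......
.......
..##...
..##.#.
..##.#.
##.#.#.
##.#.#.

Derivation:
Drop 1: L rot3 at col 2 lands with bottom-row=0; cleared 0 line(s) (total 0); column heights now [0 0 3 3 0 0 0], max=3
Drop 2: O rot1 at col 0 lands with bottom-row=0; cleared 0 line(s) (total 0); column heights now [2 2 3 3 0 0 0], max=3
Drop 3: O rot3 at col 2 lands with bottom-row=3; cleared 0 line(s) (total 0); column heights now [2 2 5 5 0 0 0], max=5
Drop 4: I rot1 at col 5 lands with bottom-row=0; cleared 0 line(s) (total 0); column heights now [2 2 5 5 0 4 0], max=5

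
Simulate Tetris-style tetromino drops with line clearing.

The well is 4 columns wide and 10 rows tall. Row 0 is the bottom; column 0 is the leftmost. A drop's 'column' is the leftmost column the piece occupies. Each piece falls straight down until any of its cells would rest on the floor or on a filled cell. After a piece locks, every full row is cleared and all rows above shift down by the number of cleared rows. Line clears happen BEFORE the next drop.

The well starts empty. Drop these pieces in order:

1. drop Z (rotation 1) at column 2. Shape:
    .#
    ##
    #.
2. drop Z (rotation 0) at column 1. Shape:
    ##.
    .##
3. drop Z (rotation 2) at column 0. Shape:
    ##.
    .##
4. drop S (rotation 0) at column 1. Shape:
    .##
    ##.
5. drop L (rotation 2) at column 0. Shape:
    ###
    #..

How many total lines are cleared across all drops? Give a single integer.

Answer: 0

Derivation:
Drop 1: Z rot1 at col 2 lands with bottom-row=0; cleared 0 line(s) (total 0); column heights now [0 0 2 3], max=3
Drop 2: Z rot0 at col 1 lands with bottom-row=3; cleared 0 line(s) (total 0); column heights now [0 5 5 4], max=5
Drop 3: Z rot2 at col 0 lands with bottom-row=5; cleared 0 line(s) (total 0); column heights now [7 7 6 4], max=7
Drop 4: S rot0 at col 1 lands with bottom-row=7; cleared 0 line(s) (total 0); column heights now [7 8 9 9], max=9
Drop 5: L rot2 at col 0 lands with bottom-row=8; cleared 0 line(s) (total 0); column heights now [10 10 10 9], max=10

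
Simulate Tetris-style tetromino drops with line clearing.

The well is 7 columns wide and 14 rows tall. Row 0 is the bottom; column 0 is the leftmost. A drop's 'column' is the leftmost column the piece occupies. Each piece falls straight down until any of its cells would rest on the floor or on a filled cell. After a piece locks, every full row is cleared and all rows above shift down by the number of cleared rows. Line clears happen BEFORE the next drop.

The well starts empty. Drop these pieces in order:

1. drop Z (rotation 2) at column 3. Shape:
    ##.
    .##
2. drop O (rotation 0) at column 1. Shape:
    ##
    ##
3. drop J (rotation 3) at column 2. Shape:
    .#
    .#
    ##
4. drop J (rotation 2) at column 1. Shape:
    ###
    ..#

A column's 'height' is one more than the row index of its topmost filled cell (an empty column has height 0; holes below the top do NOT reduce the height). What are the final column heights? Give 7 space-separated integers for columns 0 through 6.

Drop 1: Z rot2 at col 3 lands with bottom-row=0; cleared 0 line(s) (total 0); column heights now [0 0 0 2 2 1 0], max=2
Drop 2: O rot0 at col 1 lands with bottom-row=0; cleared 0 line(s) (total 0); column heights now [0 2 2 2 2 1 0], max=2
Drop 3: J rot3 at col 2 lands with bottom-row=2; cleared 0 line(s) (total 0); column heights now [0 2 3 5 2 1 0], max=5
Drop 4: J rot2 at col 1 lands with bottom-row=5; cleared 0 line(s) (total 0); column heights now [0 7 7 7 2 1 0], max=7

Answer: 0 7 7 7 2 1 0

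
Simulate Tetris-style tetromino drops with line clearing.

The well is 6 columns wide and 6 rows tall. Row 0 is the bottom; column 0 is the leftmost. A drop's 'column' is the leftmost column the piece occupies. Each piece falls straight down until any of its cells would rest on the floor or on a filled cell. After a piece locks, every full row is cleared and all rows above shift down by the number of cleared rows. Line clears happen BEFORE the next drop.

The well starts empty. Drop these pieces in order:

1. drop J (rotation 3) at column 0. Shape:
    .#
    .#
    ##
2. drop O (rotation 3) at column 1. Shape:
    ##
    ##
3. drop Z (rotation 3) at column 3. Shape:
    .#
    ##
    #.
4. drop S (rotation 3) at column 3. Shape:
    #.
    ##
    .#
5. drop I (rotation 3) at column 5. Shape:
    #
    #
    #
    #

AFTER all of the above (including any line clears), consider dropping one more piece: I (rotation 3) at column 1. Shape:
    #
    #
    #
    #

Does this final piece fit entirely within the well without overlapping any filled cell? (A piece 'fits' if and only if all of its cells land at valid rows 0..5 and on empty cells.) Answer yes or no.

Drop 1: J rot3 at col 0 lands with bottom-row=0; cleared 0 line(s) (total 0); column heights now [1 3 0 0 0 0], max=3
Drop 2: O rot3 at col 1 lands with bottom-row=3; cleared 0 line(s) (total 0); column heights now [1 5 5 0 0 0], max=5
Drop 3: Z rot3 at col 3 lands with bottom-row=0; cleared 0 line(s) (total 0); column heights now [1 5 5 2 3 0], max=5
Drop 4: S rot3 at col 3 lands with bottom-row=3; cleared 0 line(s) (total 0); column heights now [1 5 5 6 5 0], max=6
Drop 5: I rot3 at col 5 lands with bottom-row=0; cleared 0 line(s) (total 0); column heights now [1 5 5 6 5 4], max=6
Test piece I rot3 at col 1 (width 1): heights before test = [1 5 5 6 5 4]; fits = False

Answer: no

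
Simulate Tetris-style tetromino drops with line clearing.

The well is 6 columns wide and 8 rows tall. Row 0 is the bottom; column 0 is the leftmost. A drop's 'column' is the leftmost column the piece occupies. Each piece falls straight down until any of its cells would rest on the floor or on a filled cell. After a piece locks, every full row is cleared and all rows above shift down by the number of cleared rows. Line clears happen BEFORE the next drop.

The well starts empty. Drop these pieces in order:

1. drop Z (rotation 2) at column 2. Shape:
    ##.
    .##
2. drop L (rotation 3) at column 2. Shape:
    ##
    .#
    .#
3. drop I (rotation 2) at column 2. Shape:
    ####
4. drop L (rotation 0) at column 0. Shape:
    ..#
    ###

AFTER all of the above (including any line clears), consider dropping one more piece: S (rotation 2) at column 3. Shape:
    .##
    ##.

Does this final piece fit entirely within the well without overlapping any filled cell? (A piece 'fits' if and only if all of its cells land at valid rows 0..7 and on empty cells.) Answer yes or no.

Drop 1: Z rot2 at col 2 lands with bottom-row=0; cleared 0 line(s) (total 0); column heights now [0 0 2 2 1 0], max=2
Drop 2: L rot3 at col 2 lands with bottom-row=2; cleared 0 line(s) (total 0); column heights now [0 0 5 5 1 0], max=5
Drop 3: I rot2 at col 2 lands with bottom-row=5; cleared 0 line(s) (total 0); column heights now [0 0 6 6 6 6], max=6
Drop 4: L rot0 at col 0 lands with bottom-row=6; cleared 0 line(s) (total 0); column heights now [7 7 8 6 6 6], max=8
Test piece S rot2 at col 3 (width 3): heights before test = [7 7 8 6 6 6]; fits = True

Answer: yes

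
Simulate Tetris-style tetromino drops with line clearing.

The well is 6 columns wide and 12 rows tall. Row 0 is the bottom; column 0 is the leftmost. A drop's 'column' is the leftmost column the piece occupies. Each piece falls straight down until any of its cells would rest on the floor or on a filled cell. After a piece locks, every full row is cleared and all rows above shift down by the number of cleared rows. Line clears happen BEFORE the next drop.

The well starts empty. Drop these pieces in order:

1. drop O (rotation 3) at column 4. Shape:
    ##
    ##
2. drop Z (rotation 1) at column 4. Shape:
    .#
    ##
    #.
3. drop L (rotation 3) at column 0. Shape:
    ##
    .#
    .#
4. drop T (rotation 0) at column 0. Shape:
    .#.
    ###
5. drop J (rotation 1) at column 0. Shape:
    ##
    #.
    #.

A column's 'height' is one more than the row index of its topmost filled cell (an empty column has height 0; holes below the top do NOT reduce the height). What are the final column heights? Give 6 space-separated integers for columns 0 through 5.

Drop 1: O rot3 at col 4 lands with bottom-row=0; cleared 0 line(s) (total 0); column heights now [0 0 0 0 2 2], max=2
Drop 2: Z rot1 at col 4 lands with bottom-row=2; cleared 0 line(s) (total 0); column heights now [0 0 0 0 4 5], max=5
Drop 3: L rot3 at col 0 lands with bottom-row=0; cleared 0 line(s) (total 0); column heights now [3 3 0 0 4 5], max=5
Drop 4: T rot0 at col 0 lands with bottom-row=3; cleared 0 line(s) (total 0); column heights now [4 5 4 0 4 5], max=5
Drop 5: J rot1 at col 0 lands with bottom-row=4; cleared 0 line(s) (total 0); column heights now [7 7 4 0 4 5], max=7

Answer: 7 7 4 0 4 5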